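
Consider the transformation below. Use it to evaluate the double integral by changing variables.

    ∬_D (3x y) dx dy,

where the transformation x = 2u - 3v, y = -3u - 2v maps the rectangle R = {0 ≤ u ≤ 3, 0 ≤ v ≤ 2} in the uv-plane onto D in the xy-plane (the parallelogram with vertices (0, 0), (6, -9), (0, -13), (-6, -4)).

Compute the Jacobian determinant of (x, y) with respect to (u, v):

    ∂(x,y)/∂(u,v) = | 2  -3 | = (2)(-2) - (-3)(-3) = -13.
                   | -3  -2 |

Its absolute value is |J| = 13 (the area scaling factor).

Substituting x = 2u - 3v, y = -3u - 2v into the integrand,

    3x y → -18u^2 + 15u v + 18v^2,

so the integral becomes

    ∬_R (-18u^2 + 15u v + 18v^2) · |J| du dv = ∫_0^3 ∫_0^2 (-234u^2 + 195u v + 234v^2) dv du.

Inner (v): -468u^2 + 390u + 624.
Outer (u): -585.

Therefore ∬_D (3x y) dx dy = -585.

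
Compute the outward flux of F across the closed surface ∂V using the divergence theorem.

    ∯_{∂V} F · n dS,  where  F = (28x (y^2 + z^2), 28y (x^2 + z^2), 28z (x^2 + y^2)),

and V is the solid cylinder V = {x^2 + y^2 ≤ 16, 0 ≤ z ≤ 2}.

By the divergence theorem,

    ∯_{∂V} F · n dS = ∭_V (∇ · F) dV.

Compute the divergence:
    ∇ · F = ∂F_x/∂x + ∂F_y/∂y + ∂F_z/∂z = 28y^2 + 28z^2 + 28x^2 + 28z^2 + 28x^2 + 28y^2 = 56x^2 + 56y^2 + 56z^2.

In cylindrical coordinates, x = r cos(θ), y = r sin(θ), z = z, dV = r dr dθ dz, with 0 ≤ r ≤ 4, 0 ≤ θ ≤ 2π, 0 ≤ z ≤ 2.

The integrand, after substitution and multiplying by the volume element, becomes (56r^2 + 56z^2) · r, so

    ∭_V (∇·F) dV = ∫_0^{2π} ∫_0^{4} ∫_0^{2} (56r^2 + 56z^2) · r dz dr dθ.

Inner (z from 0 to 2): 112r (r^2 + 4/3).
Middle (r from 0 to 4): 25088/3.
Outer (θ from 0 to 2π): 50176π/3.

Therefore ∯_{∂V} F · n dS = 50176π/3.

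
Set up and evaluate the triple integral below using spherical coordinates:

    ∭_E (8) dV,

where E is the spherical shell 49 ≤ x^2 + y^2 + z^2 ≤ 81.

In spherical coordinates, x = ρ sin(φ) cos(θ), y = ρ sin(φ) sin(θ), z = ρ cos(φ), and dV = ρ^2 sin(φ) dρ dφ dθ.

The integrand becomes 8, so

    ∭_E (8) dV = ∫_{0}^{2π} ∫_{0}^{π} ∫_{7}^{9} (8) · ρ^2 sin(φ) dρ dφ dθ.

Inner (ρ): 3088sin(φ)/3.
Middle (φ): 6176/3.
Outer (θ): 12352π/3.

Therefore the triple integral equals 12352π/3.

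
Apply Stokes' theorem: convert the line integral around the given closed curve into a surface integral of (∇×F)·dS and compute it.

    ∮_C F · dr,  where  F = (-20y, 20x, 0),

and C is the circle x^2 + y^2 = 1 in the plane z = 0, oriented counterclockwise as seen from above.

Let S be the flat disk x^2 + y^2 ≤ 1 in the plane z = 0, with upward unit normal n̂ = ẑ. By Stokes' theorem,

    ∮_C F · dr = ∬_S (∇ × F) · n̂ dS = ∬_D (curl F)_z dA,

where D is the disk x^2 + y^2 ≤ 1.

Compute the curl of F = (-20y, 20x, 0):
    (∇ × F)_x = ∂F_z/∂y - ∂F_y/∂z = 0,
    (∇ × F)_y = ∂F_x/∂z - ∂F_z/∂x = 0,
    (∇ × F)_z = ∂F_y/∂x - ∂F_x/∂y = 40.

On z = 0, (curl F)_z = 40.

Convert to polar (x = r cos θ, y = r sin θ, dA = r dr dθ); the integrand becomes 40, so

    ∬_D (curl F)_z dA = ∫_0^{2π} ∫_0^{1} (40) · r dr dθ.

Inner (r from 0 to 1): 20.
Outer (θ from 0 to 2π): 40π.

Therefore ∮_C F · dr = 40π.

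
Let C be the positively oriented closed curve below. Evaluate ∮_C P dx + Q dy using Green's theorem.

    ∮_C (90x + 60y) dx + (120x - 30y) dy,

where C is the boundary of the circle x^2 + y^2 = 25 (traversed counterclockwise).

Green's theorem converts the closed line integral into a double integral over the enclosed region D:

    ∮_C P dx + Q dy = ∬_D (∂Q/∂x - ∂P/∂y) dA.

Here P = 90x + 60y, Q = 120x - 30y, so

    ∂Q/∂x = 120,    ∂P/∂y = 60,
    ∂Q/∂x - ∂P/∂y = 60.

D is the region x^2 + y^2 ≤ 25. Evaluating the double integral:

In polar coordinates (x = r cos θ, y = r sin θ, dA = r dr dθ) the integrand becomes 60, so

    ∬_D (60) dA = ∫_0^{2π} ∫_0^{5} (60) · r dr dθ.

Inner (r from 0 to 5): 750.
Outer (θ from 0 to 2π): 1500π.

Therefore ∮_C P dx + Q dy = 1500π.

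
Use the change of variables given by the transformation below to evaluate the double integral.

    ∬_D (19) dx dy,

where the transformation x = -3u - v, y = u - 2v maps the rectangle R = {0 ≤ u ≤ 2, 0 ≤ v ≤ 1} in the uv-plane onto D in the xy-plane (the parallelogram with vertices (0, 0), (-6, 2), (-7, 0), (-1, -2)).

Compute the Jacobian determinant of (x, y) with respect to (u, v):

    ∂(x,y)/∂(u,v) = | -3  -1 | = (-3)(-2) - (-1)(1) = 7.
                   | 1  -2 |

Its absolute value is |J| = 7 (the area scaling factor).

Substituting x = -3u - v, y = u - 2v into the integrand,

    19 → 19,

so the integral becomes

    ∬_R (19) · |J| du dv = ∫_0^2 ∫_0^1 (133) dv du.

Inner (v): 133.
Outer (u): 266.

Therefore ∬_D (19) dx dy = 266.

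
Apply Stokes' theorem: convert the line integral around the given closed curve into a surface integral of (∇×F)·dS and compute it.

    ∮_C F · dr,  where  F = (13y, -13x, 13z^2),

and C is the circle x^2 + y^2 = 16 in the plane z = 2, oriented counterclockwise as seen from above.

Let S be the flat disk x^2 + y^2 ≤ 16 in the plane z = 2, with upward unit normal n̂ = ẑ. By Stokes' theorem,

    ∮_C F · dr = ∬_S (∇ × F) · n̂ dS = ∬_D (curl F)_z dA,

where D is the disk x^2 + y^2 ≤ 16.

Compute the curl of F = (13y, -13x, 13z^2):
    (∇ × F)_x = ∂F_z/∂y - ∂F_y/∂z = 0,
    (∇ × F)_y = ∂F_x/∂z - ∂F_z/∂x = 0,
    (∇ × F)_z = ∂F_y/∂x - ∂F_x/∂y = -26.

On z = 2, (curl F)_z = -26.

Convert to polar (x = r cos θ, y = r sin θ, dA = r dr dθ); the integrand becomes -26, so

    ∬_D (curl F)_z dA = ∫_0^{2π} ∫_0^{4} (-26) · r dr dθ.

Inner (r from 0 to 4): -208.
Outer (θ from 0 to 2π): -416π.

Therefore ∮_C F · dr = -416π.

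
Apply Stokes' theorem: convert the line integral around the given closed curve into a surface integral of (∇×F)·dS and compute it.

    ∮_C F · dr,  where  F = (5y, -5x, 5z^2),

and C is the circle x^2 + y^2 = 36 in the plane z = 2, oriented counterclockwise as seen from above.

Let S be the flat disk x^2 + y^2 ≤ 36 in the plane z = 2, with upward unit normal n̂ = ẑ. By Stokes' theorem,

    ∮_C F · dr = ∬_S (∇ × F) · n̂ dS = ∬_D (curl F)_z dA,

where D is the disk x^2 + y^2 ≤ 36.

Compute the curl of F = (5y, -5x, 5z^2):
    (∇ × F)_x = ∂F_z/∂y - ∂F_y/∂z = 0,
    (∇ × F)_y = ∂F_x/∂z - ∂F_z/∂x = 0,
    (∇ × F)_z = ∂F_y/∂x - ∂F_x/∂y = -10.

On z = 2, (curl F)_z = -10.

Convert to polar (x = r cos θ, y = r sin θ, dA = r dr dθ); the integrand becomes -10, so

    ∬_D (curl F)_z dA = ∫_0^{2π} ∫_0^{6} (-10) · r dr dθ.

Inner (r from 0 to 6): -180.
Outer (θ from 0 to 2π): -360π.

Therefore ∮_C F · dr = -360π.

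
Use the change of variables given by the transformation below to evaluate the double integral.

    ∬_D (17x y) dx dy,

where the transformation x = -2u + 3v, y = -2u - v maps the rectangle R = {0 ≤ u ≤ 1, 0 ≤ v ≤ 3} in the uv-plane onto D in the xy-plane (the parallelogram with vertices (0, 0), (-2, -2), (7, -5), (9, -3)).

Compute the Jacobian determinant of (x, y) with respect to (u, v):

    ∂(x,y)/∂(u,v) = | -2  3 | = (-2)(-1) - (3)(-2) = 8.
                   | -2  -1 |

Its absolute value is |J| = 8 (the area scaling factor).

Substituting x = -2u + 3v, y = -2u - v into the integrand,

    17x y → 68u^2 - 68u v - 51v^2,

so the integral becomes

    ∬_R (68u^2 - 68u v - 51v^2) · |J| du dv = ∫_0^1 ∫_0^3 (544u^2 - 544u v - 408v^2) dv du.

Inner (v): 1632u^2 - 2448u - 3672.
Outer (u): -4352.

Therefore ∬_D (17x y) dx dy = -4352.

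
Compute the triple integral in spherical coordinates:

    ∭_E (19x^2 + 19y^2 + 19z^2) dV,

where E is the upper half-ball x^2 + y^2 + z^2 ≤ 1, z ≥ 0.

In spherical coordinates, x = ρ sin(φ) cos(θ), y = ρ sin(φ) sin(θ), z = ρ cos(φ), and dV = ρ^2 sin(φ) dρ dφ dθ.

The integrand becomes 19ρ^2, so

    ∭_E (19x^2 + 19y^2 + 19z^2) dV = ∫_{0}^{2π} ∫_{0}^{π/2} ∫_{0}^{1} (19ρ^2) · ρ^2 sin(φ) dρ dφ dθ.

Inner (ρ): 19sin(φ)/5.
Middle (φ): 19/5.
Outer (θ): 38π/5.

Therefore the triple integral equals 38π/5.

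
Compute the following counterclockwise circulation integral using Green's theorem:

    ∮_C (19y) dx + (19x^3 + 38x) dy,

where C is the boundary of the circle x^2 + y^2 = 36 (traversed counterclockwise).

Green's theorem converts the closed line integral into a double integral over the enclosed region D:

    ∮_C P dx + Q dy = ∬_D (∂Q/∂x - ∂P/∂y) dA.

Here P = 19y, Q = 19x^3 + 38x, so

    ∂Q/∂x = 57x^2 + 38,    ∂P/∂y = 19,
    ∂Q/∂x - ∂P/∂y = 57x^2 + 19.

D is the region x^2 + y^2 ≤ 36. Evaluating the double integral:

In polar coordinates (x = r cos θ, y = r sin θ, dA = r dr dθ) the integrand becomes 57r^2cos(θ)^2 + 19, so

    ∬_D (57x^2 + 19) dA = ∫_0^{2π} ∫_0^{6} (57r^2cos(θ)^2 + 19) · r dr dθ.

Inner (r from 0 to 6): 18468cos(θ)^2 + 342.
Outer (θ from 0 to 2π): 19152π.

Therefore ∮_C P dx + Q dy = 19152π.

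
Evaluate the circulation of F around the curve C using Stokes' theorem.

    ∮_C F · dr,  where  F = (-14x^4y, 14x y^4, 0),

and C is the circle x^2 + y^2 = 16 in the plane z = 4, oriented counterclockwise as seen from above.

Let S be the flat disk x^2 + y^2 ≤ 16 in the plane z = 4, with upward unit normal n̂ = ẑ. By Stokes' theorem,

    ∮_C F · dr = ∬_S (∇ × F) · n̂ dS = ∬_D (curl F)_z dA,

where D is the disk x^2 + y^2 ≤ 16.

Compute the curl of F = (-14x^4y, 14x y^4, 0):
    (∇ × F)_x = ∂F_z/∂y - ∂F_y/∂z = 0,
    (∇ × F)_y = ∂F_x/∂z - ∂F_z/∂x = 0,
    (∇ × F)_z = ∂F_y/∂x - ∂F_x/∂y = 14x^4 + 14y^4.

On z = 4, (curl F)_z = 14x^4 + 14y^4.

Convert to polar (x = r cos θ, y = r sin θ, dA = r dr dθ); the integrand becomes 14r^4(sin(θ)^4 + cos(θ)^4), so

    ∬_D (curl F)_z dA = ∫_0^{2π} ∫_0^{4} (14r^4(sin(θ)^4 + cos(θ)^4)) · r dr dθ.

Inner (r from 0 to 4): 28672sin(θ)^4/3 + 28672cos(θ)^4/3.
Outer (θ from 0 to 2π): 14336π.

Therefore ∮_C F · dr = 14336π.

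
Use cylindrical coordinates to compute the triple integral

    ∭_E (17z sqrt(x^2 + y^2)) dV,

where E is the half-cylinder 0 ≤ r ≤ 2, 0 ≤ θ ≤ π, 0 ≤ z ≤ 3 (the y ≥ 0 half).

In cylindrical coordinates, x = r cos(θ), y = r sin(θ), z = z, and dV = r dr dθ dz.

The integrand becomes 17r z, so

    ∭_E (17z sqrt(x^2 + y^2)) dV = ∫_{0}^{π} ∫_{0}^{2} ∫_{0}^{3} (17r z) · r dz dr dθ.

Inner (z): 153r^2/2.
Middle (r from 0 to 2): 204.
Outer (θ): 204π.

Therefore the triple integral equals 204π.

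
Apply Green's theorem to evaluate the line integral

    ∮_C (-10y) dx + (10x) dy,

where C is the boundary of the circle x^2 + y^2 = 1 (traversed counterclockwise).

Green's theorem converts the closed line integral into a double integral over the enclosed region D:

    ∮_C P dx + Q dy = ∬_D (∂Q/∂x - ∂P/∂y) dA.

Here P = -10y, Q = 10x, so

    ∂Q/∂x = 10,    ∂P/∂y = -10,
    ∂Q/∂x - ∂P/∂y = 20.

D is the region x^2 + y^2 ≤ 1. Evaluating the double integral:

In polar coordinates (x = r cos θ, y = r sin θ, dA = r dr dθ) the integrand becomes 20, so

    ∬_D (20) dA = ∫_0^{2π} ∫_0^{1} (20) · r dr dθ.

Inner (r from 0 to 1): 10.
Outer (θ from 0 to 2π): 20π.

Therefore ∮_C P dx + Q dy = 20π.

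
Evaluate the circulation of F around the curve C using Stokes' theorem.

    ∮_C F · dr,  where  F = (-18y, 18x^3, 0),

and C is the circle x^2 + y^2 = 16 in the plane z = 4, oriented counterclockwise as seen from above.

Let S be the flat disk x^2 + y^2 ≤ 16 in the plane z = 4, with upward unit normal n̂ = ẑ. By Stokes' theorem,

    ∮_C F · dr = ∬_S (∇ × F) · n̂ dS = ∬_D (curl F)_z dA,

where D is the disk x^2 + y^2 ≤ 16.

Compute the curl of F = (-18y, 18x^3, 0):
    (∇ × F)_x = ∂F_z/∂y - ∂F_y/∂z = 0,
    (∇ × F)_y = ∂F_x/∂z - ∂F_z/∂x = 0,
    (∇ × F)_z = ∂F_y/∂x - ∂F_x/∂y = 54x^2 + 18.

On z = 4, (curl F)_z = 54x^2 + 18.

Convert to polar (x = r cos θ, y = r sin θ, dA = r dr dθ); the integrand becomes 54r^2cos(θ)^2 + 18, so

    ∬_D (curl F)_z dA = ∫_0^{2π} ∫_0^{4} (54r^2cos(θ)^2 + 18) · r dr dθ.

Inner (r from 0 to 4): 3456cos(θ)^2 + 144.
Outer (θ from 0 to 2π): 3744π.

Therefore ∮_C F · dr = 3744π.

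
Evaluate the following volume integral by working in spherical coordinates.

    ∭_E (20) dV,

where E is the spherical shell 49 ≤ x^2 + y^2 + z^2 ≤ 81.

In spherical coordinates, x = ρ sin(φ) cos(θ), y = ρ sin(φ) sin(θ), z = ρ cos(φ), and dV = ρ^2 sin(φ) dρ dφ dθ.

The integrand becomes 20, so

    ∭_E (20) dV = ∫_{0}^{2π} ∫_{0}^{π} ∫_{7}^{9} (20) · ρ^2 sin(φ) dρ dφ dθ.

Inner (ρ): 7720sin(φ)/3.
Middle (φ): 15440/3.
Outer (θ): 30880π/3.

Therefore the triple integral equals 30880π/3.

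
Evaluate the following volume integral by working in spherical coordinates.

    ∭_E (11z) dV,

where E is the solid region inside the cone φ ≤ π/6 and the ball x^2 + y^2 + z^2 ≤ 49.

In spherical coordinates, x = ρ sin(φ) cos(θ), y = ρ sin(φ) sin(θ), z = ρ cos(φ), and dV = ρ^2 sin(φ) dρ dφ dθ.

The integrand becomes 11ρ cos(φ), so

    ∭_E (11z) dV = ∫_{0}^{2π} ∫_{0}^{π/6} ∫_{0}^{7} (11ρ cos(φ)) · ρ^2 sin(φ) dρ dφ dθ.

Inner (ρ): 26411sin(2φ)/8.
Middle (φ): 26411/32.
Outer (θ): 26411π/16.

Therefore the triple integral equals 26411π/16.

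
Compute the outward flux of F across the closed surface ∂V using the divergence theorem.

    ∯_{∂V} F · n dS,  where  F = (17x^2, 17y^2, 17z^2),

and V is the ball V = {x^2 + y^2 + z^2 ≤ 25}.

By the divergence theorem,

    ∯_{∂V} F · n dS = ∭_V (∇ · F) dV.

Compute the divergence:
    ∇ · F = ∂F_x/∂x + ∂F_y/∂y + ∂F_z/∂z = 34x + 34y + 34z.

In spherical coordinates, x = ρ sin(φ) cos(θ), y = ρ sin(φ) sin(θ), z = ρ cos(φ), dV = ρ^2 sin(φ) dρ dφ dθ, with 0 ≤ ρ ≤ 5, 0 ≤ φ ≤ π, 0 ≤ θ ≤ 2π.

The integrand, after substitution and multiplying by the volume element, becomes (34ρ (sqrt(2)sin(φ)sin(θ + π/4) + cos(φ))) · ρ^2 sin(φ), so

    ∭_V (∇·F) dV = ∫_0^{2π} ∫_0^{π} ∫_0^{5} (34ρ (sqrt(2)sin(φ)sin(θ + π/4) + cos(φ))) · ρ^2 sin(φ) dρ dφ dθ.

Inner (ρ from 0 to 5): 10625(sqrt(2)sin(φ)sin(θ + π/4) + cos(φ))sin(φ)/2.
Middle (φ from 0 to π): 10625sqrt(2)π sin(θ + π/4)/4.
Outer (θ from 0 to 2π): 0.

Therefore ∯_{∂V} F · n dS = 0.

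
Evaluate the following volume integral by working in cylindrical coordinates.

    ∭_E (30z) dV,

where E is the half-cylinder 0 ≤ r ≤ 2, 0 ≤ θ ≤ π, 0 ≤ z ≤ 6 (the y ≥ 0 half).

In cylindrical coordinates, x = r cos(θ), y = r sin(θ), z = z, and dV = r dr dθ dz.

The integrand becomes 30z, so

    ∭_E (30z) dV = ∫_{0}^{π} ∫_{0}^{2} ∫_{0}^{6} (30z) · r dz dr dθ.

Inner (z): 540r.
Middle (r from 0 to 2): 1080.
Outer (θ): 1080π.

Therefore the triple integral equals 1080π.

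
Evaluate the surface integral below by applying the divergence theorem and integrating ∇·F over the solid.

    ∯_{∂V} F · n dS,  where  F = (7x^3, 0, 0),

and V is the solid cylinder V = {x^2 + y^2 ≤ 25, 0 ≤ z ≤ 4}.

By the divergence theorem,

    ∯_{∂V} F · n dS = ∭_V (∇ · F) dV.

Compute the divergence:
    ∇ · F = ∂F_x/∂x + ∂F_y/∂y + ∂F_z/∂z = 21x^2 + 0 + 0 = 21x^2.

In cylindrical coordinates, x = r cos(θ), y = r sin(θ), z = z, dV = r dr dθ dz, with 0 ≤ r ≤ 5, 0 ≤ θ ≤ 2π, 0 ≤ z ≤ 4.

The integrand, after substitution and multiplying by the volume element, becomes (21r^2cos(θ)^2) · r, so

    ∭_V (∇·F) dV = ∫_0^{2π} ∫_0^{5} ∫_0^{4} (21r^2cos(θ)^2) · r dz dr dθ.

Inner (z from 0 to 4): 84r^3cos(θ)^2.
Middle (r from 0 to 5): 13125cos(θ)^2.
Outer (θ from 0 to 2π): 13125π.

Therefore ∯_{∂V} F · n dS = 13125π.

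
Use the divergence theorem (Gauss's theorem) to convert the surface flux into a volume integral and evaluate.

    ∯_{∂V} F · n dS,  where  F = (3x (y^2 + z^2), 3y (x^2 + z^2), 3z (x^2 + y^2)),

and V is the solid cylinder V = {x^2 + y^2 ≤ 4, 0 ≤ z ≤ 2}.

By the divergence theorem,

    ∯_{∂V} F · n dS = ∭_V (∇ · F) dV.

Compute the divergence:
    ∇ · F = ∂F_x/∂x + ∂F_y/∂y + ∂F_z/∂z = 3y^2 + 3z^2 + 3x^2 + 3z^2 + 3x^2 + 3y^2 = 6x^2 + 6y^2 + 6z^2.

In cylindrical coordinates, x = r cos(θ), y = r sin(θ), z = z, dV = r dr dθ dz, with 0 ≤ r ≤ 2, 0 ≤ θ ≤ 2π, 0 ≤ z ≤ 2.

The integrand, after substitution and multiplying by the volume element, becomes (6r^2 + 6z^2) · r, so

    ∭_V (∇·F) dV = ∫_0^{2π} ∫_0^{2} ∫_0^{2} (6r^2 + 6z^2) · r dz dr dθ.

Inner (z from 0 to 2): 12r^3 + 16r.
Middle (r from 0 to 2): 80.
Outer (θ from 0 to 2π): 160π.

Therefore ∯_{∂V} F · n dS = 160π.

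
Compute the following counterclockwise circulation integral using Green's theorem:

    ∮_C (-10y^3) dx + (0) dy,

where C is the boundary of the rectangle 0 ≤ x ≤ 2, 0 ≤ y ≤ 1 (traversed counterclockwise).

Green's theorem converts the closed line integral into a double integral over the enclosed region D:

    ∮_C P dx + Q dy = ∬_D (∂Q/∂x - ∂P/∂y) dA.

Here P = -10y^3, Q = 0, so

    ∂Q/∂x = 0,    ∂P/∂y = -30y^2,
    ∂Q/∂x - ∂P/∂y = 30y^2.

D is the region 0 ≤ x ≤ 2, 0 ≤ y ≤ 1. Evaluating the double integral:

    ∬_D (30y^2) dA = ∫_0^{2} ∫_0^{1} (30y^2) dy dx.

Inner (y from 0 to 1): 10.
Outer (x from 0 to 2): 20.

Therefore ∮_C P dx + Q dy = 20.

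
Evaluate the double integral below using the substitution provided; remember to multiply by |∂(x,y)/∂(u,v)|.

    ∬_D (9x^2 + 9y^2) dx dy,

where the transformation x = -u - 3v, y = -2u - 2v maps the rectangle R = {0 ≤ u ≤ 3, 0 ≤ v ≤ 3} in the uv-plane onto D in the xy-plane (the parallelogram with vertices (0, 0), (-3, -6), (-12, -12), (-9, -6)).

Compute the Jacobian determinant of (x, y) with respect to (u, v):

    ∂(x,y)/∂(u,v) = | -1  -3 | = (-1)(-2) - (-3)(-2) = -4.
                   | -2  -2 |

Its absolute value is |J| = 4 (the area scaling factor).

Substituting x = -u - 3v, y = -2u - 2v into the integrand,

    9x^2 + 9y^2 → 45u^2 + 126u v + 117v^2,

so the integral becomes

    ∬_R (45u^2 + 126u v + 117v^2) · |J| du dv = ∫_0^3 ∫_0^3 (180u^2 + 504u v + 468v^2) dv du.

Inner (v): 540u^2 + 2268u + 4212.
Outer (u): 27702.

Therefore ∬_D (9x^2 + 9y^2) dx dy = 27702.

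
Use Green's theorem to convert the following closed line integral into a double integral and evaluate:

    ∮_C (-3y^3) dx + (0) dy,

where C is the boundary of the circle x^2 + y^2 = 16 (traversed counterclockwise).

Green's theorem converts the closed line integral into a double integral over the enclosed region D:

    ∮_C P dx + Q dy = ∬_D (∂Q/∂x - ∂P/∂y) dA.

Here P = -3y^3, Q = 0, so

    ∂Q/∂x = 0,    ∂P/∂y = -9y^2,
    ∂Q/∂x - ∂P/∂y = 9y^2.

D is the region x^2 + y^2 ≤ 16. Evaluating the double integral:

In polar coordinates (x = r cos θ, y = r sin θ, dA = r dr dθ) the integrand becomes 9r^2sin(θ)^2, so

    ∬_D (9y^2) dA = ∫_0^{2π} ∫_0^{4} (9r^2sin(θ)^2) · r dr dθ.

Inner (r from 0 to 4): 576sin(θ)^2.
Outer (θ from 0 to 2π): 576π.

Therefore ∮_C P dx + Q dy = 576π.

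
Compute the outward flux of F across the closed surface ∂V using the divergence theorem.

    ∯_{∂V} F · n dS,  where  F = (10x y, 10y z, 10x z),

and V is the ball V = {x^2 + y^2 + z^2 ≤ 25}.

By the divergence theorem,

    ∯_{∂V} F · n dS = ∭_V (∇ · F) dV.

Compute the divergence:
    ∇ · F = ∂F_x/∂x + ∂F_y/∂y + ∂F_z/∂z = 10y + 10z + 10x = 10x + 10y + 10z.

In spherical coordinates, x = ρ sin(φ) cos(θ), y = ρ sin(φ) sin(θ), z = ρ cos(φ), dV = ρ^2 sin(φ) dρ dφ dθ, with 0 ≤ ρ ≤ 5, 0 ≤ φ ≤ π, 0 ≤ θ ≤ 2π.

The integrand, after substitution and multiplying by the volume element, becomes (10ρ (sqrt(2)sin(φ)sin(θ + π/4) + cos(φ))) · ρ^2 sin(φ), so

    ∭_V (∇·F) dV = ∫_0^{2π} ∫_0^{π} ∫_0^{5} (10ρ (sqrt(2)sin(φ)sin(θ + π/4) + cos(φ))) · ρ^2 sin(φ) dρ dφ dθ.

Inner (ρ from 0 to 5): 3125(sqrt(2)sin(φ)sin(θ + π/4) + cos(φ))sin(φ)/2.
Middle (φ from 0 to π): 3125sqrt(2)π sin(θ + π/4)/4.
Outer (θ from 0 to 2π): 0.

Therefore ∯_{∂V} F · n dS = 0.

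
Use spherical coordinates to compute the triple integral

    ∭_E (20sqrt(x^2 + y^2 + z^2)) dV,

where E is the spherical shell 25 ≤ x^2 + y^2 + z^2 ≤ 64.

In spherical coordinates, x = ρ sin(φ) cos(θ), y = ρ sin(φ) sin(θ), z = ρ cos(φ), and dV = ρ^2 sin(φ) dρ dφ dθ.

The integrand becomes 20ρ, so

    ∭_E (20sqrt(x^2 + y^2 + z^2)) dV = ∫_{0}^{2π} ∫_{0}^{π} ∫_{5}^{8} (20ρ) · ρ^2 sin(φ) dρ dφ dθ.

Inner (ρ): 17355sin(φ).
Middle (φ): 34710.
Outer (θ): 69420π.

Therefore the triple integral equals 69420π.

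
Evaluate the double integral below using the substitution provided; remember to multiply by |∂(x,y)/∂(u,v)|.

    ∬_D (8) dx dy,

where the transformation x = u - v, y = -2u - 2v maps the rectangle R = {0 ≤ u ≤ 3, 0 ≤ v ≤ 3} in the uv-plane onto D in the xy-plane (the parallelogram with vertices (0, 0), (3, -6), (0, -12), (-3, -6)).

Compute the Jacobian determinant of (x, y) with respect to (u, v):

    ∂(x,y)/∂(u,v) = | 1  -1 | = (1)(-2) - (-1)(-2) = -4.
                   | -2  -2 |

Its absolute value is |J| = 4 (the area scaling factor).

Substituting x = u - v, y = -2u - 2v into the integrand,

    8 → 8,

so the integral becomes

    ∬_R (8) · |J| du dv = ∫_0^3 ∫_0^3 (32) dv du.

Inner (v): 96.
Outer (u): 288.

Therefore ∬_D (8) dx dy = 288.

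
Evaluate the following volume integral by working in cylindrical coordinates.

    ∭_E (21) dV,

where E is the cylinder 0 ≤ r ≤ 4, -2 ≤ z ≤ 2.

In cylindrical coordinates, x = r cos(θ), y = r sin(θ), z = z, and dV = r dr dθ dz.

The integrand becomes 21, so

    ∭_E (21) dV = ∫_{0}^{2π} ∫_{0}^{4} ∫_{-2}^{2} (21) · r dz dr dθ.

Inner (z): 84r.
Middle (r from 0 to 4): 672.
Outer (θ): 1344π.

Therefore the triple integral equals 1344π.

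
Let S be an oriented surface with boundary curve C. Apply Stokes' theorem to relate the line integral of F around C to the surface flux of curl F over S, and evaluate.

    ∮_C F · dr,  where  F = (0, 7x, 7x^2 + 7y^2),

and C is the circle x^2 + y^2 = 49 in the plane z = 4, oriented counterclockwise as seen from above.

Let S be the flat disk x^2 + y^2 ≤ 49 in the plane z = 4, with upward unit normal n̂ = ẑ. By Stokes' theorem,

    ∮_C F · dr = ∬_S (∇ × F) · n̂ dS = ∬_D (curl F)_z dA,

where D is the disk x^2 + y^2 ≤ 49.

Compute the curl of F = (0, 7x, 7x^2 + 7y^2):
    (∇ × F)_x = ∂F_z/∂y - ∂F_y/∂z = 14y,
    (∇ × F)_y = ∂F_x/∂z - ∂F_z/∂x = -14x,
    (∇ × F)_z = ∂F_y/∂x - ∂F_x/∂y = 7.

On z = 4, (curl F)_z = 7.

Convert to polar (x = r cos θ, y = r sin θ, dA = r dr dθ); the integrand becomes 7, so

    ∬_D (curl F)_z dA = ∫_0^{2π} ∫_0^{7} (7) · r dr dθ.

Inner (r from 0 to 7): 343/2.
Outer (θ from 0 to 2π): 343π.

Therefore ∮_C F · dr = 343π.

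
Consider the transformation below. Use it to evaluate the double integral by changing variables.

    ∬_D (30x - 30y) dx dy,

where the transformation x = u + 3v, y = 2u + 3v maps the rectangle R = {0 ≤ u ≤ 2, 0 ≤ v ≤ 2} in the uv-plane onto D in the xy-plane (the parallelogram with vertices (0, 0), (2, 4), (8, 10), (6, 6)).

Compute the Jacobian determinant of (x, y) with respect to (u, v):

    ∂(x,y)/∂(u,v) = | 1  3 | = (1)(3) - (3)(2) = -3.
                   | 2  3 |

Its absolute value is |J| = 3 (the area scaling factor).

Substituting x = u + 3v, y = 2u + 3v into the integrand,

    30x - 30y → -30u,

so the integral becomes

    ∬_R (-30u) · |J| du dv = ∫_0^2 ∫_0^2 (-90u) dv du.

Inner (v): -180u.
Outer (u): -360.

Therefore ∬_D (30x - 30y) dx dy = -360.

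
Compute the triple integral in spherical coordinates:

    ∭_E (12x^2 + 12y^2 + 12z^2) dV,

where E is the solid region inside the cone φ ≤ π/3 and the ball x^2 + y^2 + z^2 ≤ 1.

In spherical coordinates, x = ρ sin(φ) cos(θ), y = ρ sin(φ) sin(θ), z = ρ cos(φ), and dV = ρ^2 sin(φ) dρ dφ dθ.

The integrand becomes 12ρ^2, so

    ∭_E (12x^2 + 12y^2 + 12z^2) dV = ∫_{0}^{2π} ∫_{0}^{π/3} ∫_{0}^{1} (12ρ^2) · ρ^2 sin(φ) dρ dφ dθ.

Inner (ρ): 12sin(φ)/5.
Middle (φ): 6/5.
Outer (θ): 12π/5.

Therefore the triple integral equals 12π/5.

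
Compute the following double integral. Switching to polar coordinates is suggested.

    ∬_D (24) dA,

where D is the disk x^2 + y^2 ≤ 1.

The region D is 0 ≤ r ≤ 1, 0 ≤ θ ≤ 2π in polar coordinates, where x = r cos(θ), y = r sin(θ), and dA = r dr dθ.

Under the substitution, the integrand becomes 24, so

    ∬_D (24) dA = ∫_{0}^{2π} ∫_{0}^{1} (24) · r dr dθ.

Inner integral (in r): ∫_{0}^{1} (24) · r dr = 12.

Outer integral (in θ): ∫_{0}^{2π} (12) dθ = 24π.

Therefore ∬_D (24) dA = 24π.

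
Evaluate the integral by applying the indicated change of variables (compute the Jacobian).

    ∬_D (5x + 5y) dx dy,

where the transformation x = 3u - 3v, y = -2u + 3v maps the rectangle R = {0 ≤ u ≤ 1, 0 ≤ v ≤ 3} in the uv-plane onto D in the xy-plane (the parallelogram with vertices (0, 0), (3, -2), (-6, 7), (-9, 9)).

Compute the Jacobian determinant of (x, y) with respect to (u, v):

    ∂(x,y)/∂(u,v) = | 3  -3 | = (3)(3) - (-3)(-2) = 3.
                   | -2  3 |

Its absolute value is |J| = 3 (the area scaling factor).

Substituting x = 3u - 3v, y = -2u + 3v into the integrand,

    5x + 5y → 5u,

so the integral becomes

    ∬_R (5u) · |J| du dv = ∫_0^1 ∫_0^3 (15u) dv du.

Inner (v): 45u.
Outer (u): 45/2.

Therefore ∬_D (5x + 5y) dx dy = 45/2.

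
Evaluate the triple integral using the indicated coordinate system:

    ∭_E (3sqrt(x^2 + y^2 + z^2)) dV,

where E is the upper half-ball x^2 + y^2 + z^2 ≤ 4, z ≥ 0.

In spherical coordinates, x = ρ sin(φ) cos(θ), y = ρ sin(φ) sin(θ), z = ρ cos(φ), and dV = ρ^2 sin(φ) dρ dφ dθ.

The integrand becomes 3ρ, so

    ∭_E (3sqrt(x^2 + y^2 + z^2)) dV = ∫_{0}^{2π} ∫_{0}^{π/2} ∫_{0}^{2} (3ρ) · ρ^2 sin(φ) dρ dφ dθ.

Inner (ρ): 12sin(φ).
Middle (φ): 12.
Outer (θ): 24π.

Therefore the triple integral equals 24π.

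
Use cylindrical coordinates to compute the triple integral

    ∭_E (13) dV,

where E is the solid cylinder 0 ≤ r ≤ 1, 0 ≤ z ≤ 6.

In cylindrical coordinates, x = r cos(θ), y = r sin(θ), z = z, and dV = r dr dθ dz.

The integrand becomes 13, so

    ∭_E (13) dV = ∫_{0}^{2π} ∫_{0}^{1} ∫_{0}^{6} (13) · r dz dr dθ.

Inner (z): 78r.
Middle (r from 0 to 1): 39.
Outer (θ): 78π.

Therefore the triple integral equals 78π.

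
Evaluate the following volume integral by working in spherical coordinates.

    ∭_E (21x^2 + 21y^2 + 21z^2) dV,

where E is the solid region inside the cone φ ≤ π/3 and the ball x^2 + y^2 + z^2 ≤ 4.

In spherical coordinates, x = ρ sin(φ) cos(θ), y = ρ sin(φ) sin(θ), z = ρ cos(φ), and dV = ρ^2 sin(φ) dρ dφ dθ.

The integrand becomes 21ρ^2, so

    ∭_E (21x^2 + 21y^2 + 21z^2) dV = ∫_{0}^{2π} ∫_{0}^{π/3} ∫_{0}^{2} (21ρ^2) · ρ^2 sin(φ) dρ dφ dθ.

Inner (ρ): 672sin(φ)/5.
Middle (φ): 336/5.
Outer (θ): 672π/5.

Therefore the triple integral equals 672π/5.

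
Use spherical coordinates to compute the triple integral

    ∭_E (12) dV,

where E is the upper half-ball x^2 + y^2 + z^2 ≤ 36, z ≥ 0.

In spherical coordinates, x = ρ sin(φ) cos(θ), y = ρ sin(φ) sin(θ), z = ρ cos(φ), and dV = ρ^2 sin(φ) dρ dφ dθ.

The integrand becomes 12, so

    ∭_E (12) dV = ∫_{0}^{2π} ∫_{0}^{π/2} ∫_{0}^{6} (12) · ρ^2 sin(φ) dρ dφ dθ.

Inner (ρ): 864sin(φ).
Middle (φ): 864.
Outer (θ): 1728π.

Therefore the triple integral equals 1728π.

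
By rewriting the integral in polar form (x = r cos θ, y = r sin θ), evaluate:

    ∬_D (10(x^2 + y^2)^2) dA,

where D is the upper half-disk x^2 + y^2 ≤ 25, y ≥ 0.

The region D is 0 ≤ r ≤ 5, 0 ≤ θ ≤ π in polar coordinates, where x = r cos(θ), y = r sin(θ), and dA = r dr dθ.

Under the substitution, the integrand becomes 10r^4, so

    ∬_D (10(x^2 + y^2)^2) dA = ∫_{0}^{π} ∫_{0}^{5} (10r^4) · r dr dθ.

Inner integral (in r): ∫_{0}^{5} (10r^4) · r dr = 78125/3.

Outer integral (in θ): ∫_{0}^{π} (78125/3) dθ = 78125π/3.

Therefore ∬_D (10(x^2 + y^2)^2) dA = 78125π/3.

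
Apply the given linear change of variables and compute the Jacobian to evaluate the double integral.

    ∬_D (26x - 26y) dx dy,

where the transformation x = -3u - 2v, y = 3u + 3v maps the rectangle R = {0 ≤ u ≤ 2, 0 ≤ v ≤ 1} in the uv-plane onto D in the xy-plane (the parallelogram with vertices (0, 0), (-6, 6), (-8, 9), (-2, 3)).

Compute the Jacobian determinant of (x, y) with respect to (u, v):

    ∂(x,y)/∂(u,v) = | -3  -2 | = (-3)(3) - (-2)(3) = -3.
                   | 3  3 |

Its absolute value is |J| = 3 (the area scaling factor).

Substituting x = -3u - 2v, y = 3u + 3v into the integrand,

    26x - 26y → -156u - 130v,

so the integral becomes

    ∬_R (-156u - 130v) · |J| du dv = ∫_0^2 ∫_0^1 (-468u - 390v) dv du.

Inner (v): -468u - 195.
Outer (u): -1326.

Therefore ∬_D (26x - 26y) dx dy = -1326.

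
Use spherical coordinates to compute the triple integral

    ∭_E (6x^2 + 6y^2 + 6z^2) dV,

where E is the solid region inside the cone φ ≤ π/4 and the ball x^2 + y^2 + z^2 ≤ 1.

In spherical coordinates, x = ρ sin(φ) cos(θ), y = ρ sin(φ) sin(θ), z = ρ cos(φ), and dV = ρ^2 sin(φ) dρ dφ dθ.

The integrand becomes 6ρ^2, so

    ∭_E (6x^2 + 6y^2 + 6z^2) dV = ∫_{0}^{2π} ∫_{0}^{π/4} ∫_{0}^{1} (6ρ^2) · ρ^2 sin(φ) dρ dφ dθ.

Inner (ρ): 6sin(φ)/5.
Middle (φ): 6/5 - 3sqrt(2)/5.
Outer (θ): 6π (2 - sqrt(2))/5.

Therefore the triple integral equals 6π (2 - sqrt(2))/5.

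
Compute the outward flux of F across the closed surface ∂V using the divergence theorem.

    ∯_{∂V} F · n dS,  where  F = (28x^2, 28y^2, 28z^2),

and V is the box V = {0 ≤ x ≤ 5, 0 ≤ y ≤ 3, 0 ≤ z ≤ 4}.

By the divergence theorem,

    ∯_{∂V} F · n dS = ∭_V (∇ · F) dV.

Compute the divergence:
    ∇ · F = ∂F_x/∂x + ∂F_y/∂y + ∂F_z/∂z = 56x + 56y + 56z.

V is a rectangular box, so dV = dx dy dz with 0 ≤ x ≤ 5, 0 ≤ y ≤ 3, 0 ≤ z ≤ 4.

Integrate (56x + 56y + 56z) over V as an iterated integral:

    ∭_V (∇·F) dV = ∫_0^{5} ∫_0^{3} ∫_0^{4} (56x + 56y + 56z) dz dy dx.

Inner (z from 0 to 4): 224x + 224y + 448.
Middle (y from 0 to 3): 672x + 2352.
Outer (x from 0 to 5): 20160.

Therefore ∯_{∂V} F · n dS = 20160.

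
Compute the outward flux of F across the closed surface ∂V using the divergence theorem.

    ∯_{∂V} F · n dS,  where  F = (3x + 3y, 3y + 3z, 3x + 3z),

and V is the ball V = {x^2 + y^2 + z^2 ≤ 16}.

By the divergence theorem,

    ∯_{∂V} F · n dS = ∭_V (∇ · F) dV.

Compute the divergence:
    ∇ · F = ∂F_x/∂x + ∂F_y/∂y + ∂F_z/∂z = 3 + 3 + 3 = 9.

In spherical coordinates, x = ρ sin(φ) cos(θ), y = ρ sin(φ) sin(θ), z = ρ cos(φ), dV = ρ^2 sin(φ) dρ dφ dθ, with 0 ≤ ρ ≤ 4, 0 ≤ φ ≤ π, 0 ≤ θ ≤ 2π.

The integrand, after substitution and multiplying by the volume element, becomes (9) · ρ^2 sin(φ), so

    ∭_V (∇·F) dV = ∫_0^{2π} ∫_0^{π} ∫_0^{4} (9) · ρ^2 sin(φ) dρ dφ dθ.

Inner (ρ from 0 to 4): 192sin(φ).
Middle (φ from 0 to π): 384.
Outer (θ from 0 to 2π): 768π.

Therefore ∯_{∂V} F · n dS = 768π.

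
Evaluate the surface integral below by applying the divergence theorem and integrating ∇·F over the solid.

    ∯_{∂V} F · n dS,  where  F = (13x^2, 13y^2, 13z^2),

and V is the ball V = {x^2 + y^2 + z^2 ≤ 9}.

By the divergence theorem,

    ∯_{∂V} F · n dS = ∭_V (∇ · F) dV.

Compute the divergence:
    ∇ · F = ∂F_x/∂x + ∂F_y/∂y + ∂F_z/∂z = 26x + 26y + 26z.

In spherical coordinates, x = ρ sin(φ) cos(θ), y = ρ sin(φ) sin(θ), z = ρ cos(φ), dV = ρ^2 sin(φ) dρ dφ dθ, with 0 ≤ ρ ≤ 3, 0 ≤ φ ≤ π, 0 ≤ θ ≤ 2π.

The integrand, after substitution and multiplying by the volume element, becomes (26ρ (sqrt(2)sin(φ)sin(θ + π/4) + cos(φ))) · ρ^2 sin(φ), so

    ∭_V (∇·F) dV = ∫_0^{2π} ∫_0^{π} ∫_0^{3} (26ρ (sqrt(2)sin(φ)sin(θ + π/4) + cos(φ))) · ρ^2 sin(φ) dρ dφ dθ.

Inner (ρ from 0 to 3): 1053(sqrt(2)sin(φ)sin(θ + π/4) + cos(φ))sin(φ)/2.
Middle (φ from 0 to π): 1053sqrt(2)π sin(θ + π/4)/4.
Outer (θ from 0 to 2π): 0.

Therefore ∯_{∂V} F · n dS = 0.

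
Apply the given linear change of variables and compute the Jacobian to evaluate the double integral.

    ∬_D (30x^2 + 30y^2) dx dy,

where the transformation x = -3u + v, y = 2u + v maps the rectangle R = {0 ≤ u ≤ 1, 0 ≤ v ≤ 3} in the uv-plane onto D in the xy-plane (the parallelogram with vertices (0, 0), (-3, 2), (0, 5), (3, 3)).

Compute the Jacobian determinant of (x, y) with respect to (u, v):

    ∂(x,y)/∂(u,v) = | -3  1 | = (-3)(1) - (1)(2) = -5.
                   | 2  1 |

Its absolute value is |J| = 5 (the area scaling factor).

Substituting x = -3u + v, y = 2u + v into the integrand,

    30x^2 + 30y^2 → 390u^2 - 60u v + 60v^2,

so the integral becomes

    ∬_R (390u^2 - 60u v + 60v^2) · |J| du dv = ∫_0^1 ∫_0^3 (1950u^2 - 300u v + 300v^2) dv du.

Inner (v): 5850u^2 - 1350u + 2700.
Outer (u): 3975.

Therefore ∬_D (30x^2 + 30y^2) dx dy = 3975.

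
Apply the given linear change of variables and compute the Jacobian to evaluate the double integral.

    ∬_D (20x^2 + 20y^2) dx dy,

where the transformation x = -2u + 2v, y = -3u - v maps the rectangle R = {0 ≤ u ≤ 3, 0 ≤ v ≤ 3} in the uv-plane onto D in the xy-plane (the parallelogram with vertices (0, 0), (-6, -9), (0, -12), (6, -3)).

Compute the Jacobian determinant of (x, y) with respect to (u, v):

    ∂(x,y)/∂(u,v) = | -2  2 | = (-2)(-1) - (2)(-3) = 8.
                   | -3  -1 |

Its absolute value is |J| = 8 (the area scaling factor).

Substituting x = -2u + 2v, y = -3u - v into the integrand,

    20x^2 + 20y^2 → 260u^2 - 40u v + 100v^2,

so the integral becomes

    ∬_R (260u^2 - 40u v + 100v^2) · |J| du dv = ∫_0^3 ∫_0^3 (2080u^2 - 320u v + 800v^2) dv du.

Inner (v): 6240u^2 - 1440u + 7200.
Outer (u): 71280.

Therefore ∬_D (20x^2 + 20y^2) dx dy = 71280.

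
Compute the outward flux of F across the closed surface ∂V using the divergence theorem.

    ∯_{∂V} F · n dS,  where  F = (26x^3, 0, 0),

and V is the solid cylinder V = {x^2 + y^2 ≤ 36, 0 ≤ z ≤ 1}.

By the divergence theorem,

    ∯_{∂V} F · n dS = ∭_V (∇ · F) dV.

Compute the divergence:
    ∇ · F = ∂F_x/∂x + ∂F_y/∂y + ∂F_z/∂z = 78x^2 + 0 + 0 = 78x^2.

In cylindrical coordinates, x = r cos(θ), y = r sin(θ), z = z, dV = r dr dθ dz, with 0 ≤ r ≤ 6, 0 ≤ θ ≤ 2π, 0 ≤ z ≤ 1.

The integrand, after substitution and multiplying by the volume element, becomes (78r^2cos(θ)^2) · r, so

    ∭_V (∇·F) dV = ∫_0^{2π} ∫_0^{6} ∫_0^{1} (78r^2cos(θ)^2) · r dz dr dθ.

Inner (z from 0 to 1): 78r^3cos(θ)^2.
Middle (r from 0 to 6): 25272cos(θ)^2.
Outer (θ from 0 to 2π): 25272π.

Therefore ∯_{∂V} F · n dS = 25272π.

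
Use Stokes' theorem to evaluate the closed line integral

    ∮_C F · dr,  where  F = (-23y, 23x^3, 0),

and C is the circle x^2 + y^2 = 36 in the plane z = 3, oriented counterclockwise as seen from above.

Let S be the flat disk x^2 + y^2 ≤ 36 in the plane z = 3, with upward unit normal n̂ = ẑ. By Stokes' theorem,

    ∮_C F · dr = ∬_S (∇ × F) · n̂ dS = ∬_D (curl F)_z dA,

where D is the disk x^2 + y^2 ≤ 36.

Compute the curl of F = (-23y, 23x^3, 0):
    (∇ × F)_x = ∂F_z/∂y - ∂F_y/∂z = 0,
    (∇ × F)_y = ∂F_x/∂z - ∂F_z/∂x = 0,
    (∇ × F)_z = ∂F_y/∂x - ∂F_x/∂y = 69x^2 + 23.

On z = 3, (curl F)_z = 69x^2 + 23.

Convert to polar (x = r cos θ, y = r sin θ, dA = r dr dθ); the integrand becomes 69r^2cos(θ)^2 + 23, so

    ∬_D (curl F)_z dA = ∫_0^{2π} ∫_0^{6} (69r^2cos(θ)^2 + 23) · r dr dθ.

Inner (r from 0 to 6): 22356cos(θ)^2 + 414.
Outer (θ from 0 to 2π): 23184π.

Therefore ∮_C F · dr = 23184π.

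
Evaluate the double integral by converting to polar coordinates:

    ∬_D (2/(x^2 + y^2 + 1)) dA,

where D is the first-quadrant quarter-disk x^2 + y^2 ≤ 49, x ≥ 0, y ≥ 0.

The region D is 0 ≤ r ≤ 7, 0 ≤ θ ≤ π/2 in polar coordinates, where x = r cos(θ), y = r sin(θ), and dA = r dr dθ.

Under the substitution, the integrand becomes 2/(r^2 + 1), so

    ∬_D (2/(x^2 + y^2 + 1)) dA = ∫_{0}^{π/2} ∫_{0}^{7} (2/(r^2 + 1)) · r dr dθ.

Inner integral (in r): ∫_{0}^{7} (2/(r^2 + 1)) · r dr = log(50).

Outer integral (in θ): ∫_{0}^{π/2} (log(50)) dθ = π log(50)/2.

Therefore ∬_D (2/(x^2 + y^2 + 1)) dA = π log(50)/2.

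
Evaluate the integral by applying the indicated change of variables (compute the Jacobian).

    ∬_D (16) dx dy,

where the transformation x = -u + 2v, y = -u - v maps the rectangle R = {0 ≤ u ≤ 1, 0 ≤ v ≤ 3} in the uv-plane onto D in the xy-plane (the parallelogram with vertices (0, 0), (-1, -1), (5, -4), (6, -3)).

Compute the Jacobian determinant of (x, y) with respect to (u, v):

    ∂(x,y)/∂(u,v) = | -1  2 | = (-1)(-1) - (2)(-1) = 3.
                   | -1  -1 |

Its absolute value is |J| = 3 (the area scaling factor).

Substituting x = -u + 2v, y = -u - v into the integrand,

    16 → 16,

so the integral becomes

    ∬_R (16) · |J| du dv = ∫_0^1 ∫_0^3 (48) dv du.

Inner (v): 144.
Outer (u): 144.

Therefore ∬_D (16) dx dy = 144.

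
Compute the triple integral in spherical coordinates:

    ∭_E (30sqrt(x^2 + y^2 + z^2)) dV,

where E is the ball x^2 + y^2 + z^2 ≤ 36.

In spherical coordinates, x = ρ sin(φ) cos(θ), y = ρ sin(φ) sin(θ), z = ρ cos(φ), and dV = ρ^2 sin(φ) dρ dφ dθ.

The integrand becomes 30ρ, so

    ∭_E (30sqrt(x^2 + y^2 + z^2)) dV = ∫_{0}^{2π} ∫_{0}^{π} ∫_{0}^{6} (30ρ) · ρ^2 sin(φ) dρ dφ dθ.

Inner (ρ): 9720sin(φ).
Middle (φ): 19440.
Outer (θ): 38880π.

Therefore the triple integral equals 38880π.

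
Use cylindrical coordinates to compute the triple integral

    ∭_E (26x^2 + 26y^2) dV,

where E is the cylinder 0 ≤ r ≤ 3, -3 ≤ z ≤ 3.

In cylindrical coordinates, x = r cos(θ), y = r sin(θ), z = z, and dV = r dr dθ dz.

The integrand becomes 26r^2, so

    ∭_E (26x^2 + 26y^2) dV = ∫_{0}^{2π} ∫_{0}^{3} ∫_{-3}^{3} (26r^2) · r dz dr dθ.

Inner (z): 156r^3.
Middle (r from 0 to 3): 3159.
Outer (θ): 6318π.

Therefore the triple integral equals 6318π.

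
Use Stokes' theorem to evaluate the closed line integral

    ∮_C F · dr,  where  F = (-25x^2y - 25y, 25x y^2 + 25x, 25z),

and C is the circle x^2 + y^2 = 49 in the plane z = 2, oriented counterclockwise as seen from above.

Let S be the flat disk x^2 + y^2 ≤ 49 in the plane z = 2, with upward unit normal n̂ = ẑ. By Stokes' theorem,

    ∮_C F · dr = ∬_S (∇ × F) · n̂ dS = ∬_D (curl F)_z dA,

where D is the disk x^2 + y^2 ≤ 49.

Compute the curl of F = (-25x^2y - 25y, 25x y^2 + 25x, 25z):
    (∇ × F)_x = ∂F_z/∂y - ∂F_y/∂z = 0,
    (∇ × F)_y = ∂F_x/∂z - ∂F_z/∂x = 0,
    (∇ × F)_z = ∂F_y/∂x - ∂F_x/∂y = 25x^2 + 25y^2 + 50.

On z = 2, (curl F)_z = 25x^2 + 25y^2 + 50.

Convert to polar (x = r cos θ, y = r sin θ, dA = r dr dθ); the integrand becomes 25r^2 + 50, so

    ∬_D (curl F)_z dA = ∫_0^{2π} ∫_0^{7} (25r^2 + 50) · r dr dθ.

Inner (r from 0 to 7): 64925/4.
Outer (θ from 0 to 2π): 64925π/2.

Therefore ∮_C F · dr = 64925π/2.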